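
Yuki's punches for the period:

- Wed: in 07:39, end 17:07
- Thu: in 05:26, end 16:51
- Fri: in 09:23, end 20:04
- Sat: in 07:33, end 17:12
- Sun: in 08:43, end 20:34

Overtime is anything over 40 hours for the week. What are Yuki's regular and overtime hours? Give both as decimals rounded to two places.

Wed: 07:39–17:07 = 9 h 28 min
Thu: 05:26–16:51 = 11 h 25 min
Fri: 09:23–20:04 = 10 h 41 min
Sat: 07:33–17:12 = 9 h 39 min
Sun: 08:43–20:34 = 11 h 51 min
Total worked: 53 h 4 min = 53.07 h.
Threshold 40 h → overtime 13 h 4 min, regular 40 h 0 min.

Regular 40.00 hours, overtime 13.07 hours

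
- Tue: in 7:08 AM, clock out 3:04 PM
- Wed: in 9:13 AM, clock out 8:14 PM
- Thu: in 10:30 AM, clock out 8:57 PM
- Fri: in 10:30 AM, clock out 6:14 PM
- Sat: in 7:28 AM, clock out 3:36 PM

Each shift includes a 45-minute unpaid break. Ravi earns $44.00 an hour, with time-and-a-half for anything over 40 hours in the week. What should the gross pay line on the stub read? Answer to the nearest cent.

$1860.10

Tue: 7:08 AM–3:04 PM = 7 h 56 min; less 45 min break → 7 h 11 min
Wed: 9:13 AM–8:14 PM = 11 h 1 min; less 45 min break → 10 h 16 min
Thu: 10:30 AM–8:57 PM = 10 h 27 min; less 45 min break → 9 h 42 min
Fri: 10:30 AM–6:14 PM = 7 h 44 min; less 45 min break → 6 h 59 min
Sat: 7:28 AM–3:36 PM = 8 h 8 min; less 45 min break → 7 h 23 min
Total worked: 41 h 31 min = 2491 min.
Regular 40 h 0 min = 2400 min at $44.00/h; overtime 1 h 31 min = 91 min at $66.00/h.
Pay = (2400 × $44.00 + 91 × $66.00) ÷ 60 = $1860.10.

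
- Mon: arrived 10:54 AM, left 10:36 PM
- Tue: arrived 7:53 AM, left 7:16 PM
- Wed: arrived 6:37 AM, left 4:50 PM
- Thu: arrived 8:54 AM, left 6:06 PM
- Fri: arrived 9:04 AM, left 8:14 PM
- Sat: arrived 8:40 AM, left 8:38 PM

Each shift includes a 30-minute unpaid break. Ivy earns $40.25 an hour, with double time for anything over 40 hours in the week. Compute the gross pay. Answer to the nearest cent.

Mon: 10:54 AM–10:36 PM = 11 h 42 min; less 30 min break → 11 h 12 min
Tue: 7:53 AM–7:16 PM = 11 h 23 min; less 30 min break → 10 h 53 min
Wed: 6:37 AM–4:50 PM = 10 h 13 min; less 30 min break → 9 h 43 min
Thu: 8:54 AM–6:06 PM = 9 h 12 min; less 30 min break → 8 h 42 min
Fri: 9:04 AM–8:14 PM = 11 h 10 min; less 30 min break → 10 h 40 min
Sat: 8:40 AM–8:38 PM = 11 h 58 min; less 30 min break → 11 h 28 min
Total worked: 62 h 38 min = 3758 min.
Regular 40 h 0 min = 2400 min at $40.25/h; overtime 22 h 38 min = 1358 min at $80.50/h.
Pay = (2400 × $40.25 + 1358 × $80.50) ÷ 60 = $3431.98.

$3431.98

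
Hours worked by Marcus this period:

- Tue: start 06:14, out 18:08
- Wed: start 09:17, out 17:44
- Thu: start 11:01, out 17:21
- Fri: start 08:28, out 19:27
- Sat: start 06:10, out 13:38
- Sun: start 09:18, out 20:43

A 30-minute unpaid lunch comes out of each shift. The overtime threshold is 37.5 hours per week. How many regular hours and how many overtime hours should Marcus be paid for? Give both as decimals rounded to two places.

Tue: 06:14–18:08 = 11 h 54 min; less 30 min break → 11 h 24 min
Wed: 09:17–17:44 = 8 h 27 min; less 30 min break → 7 h 57 min
Thu: 11:01–17:21 = 6 h 20 min; less 30 min break → 5 h 50 min
Fri: 08:28–19:27 = 10 h 59 min; less 30 min break → 10 h 29 min
Sat: 06:10–13:38 = 7 h 28 min; less 30 min break → 6 h 58 min
Sun: 09:18–20:43 = 11 h 25 min; less 30 min break → 10 h 55 min
Total worked: 53 h 33 min = 53.55 h.
Threshold 37.5 h → overtime 16 h 3 min, regular 37 h 30 min.

Regular 37.50 hours, overtime 16.05 hours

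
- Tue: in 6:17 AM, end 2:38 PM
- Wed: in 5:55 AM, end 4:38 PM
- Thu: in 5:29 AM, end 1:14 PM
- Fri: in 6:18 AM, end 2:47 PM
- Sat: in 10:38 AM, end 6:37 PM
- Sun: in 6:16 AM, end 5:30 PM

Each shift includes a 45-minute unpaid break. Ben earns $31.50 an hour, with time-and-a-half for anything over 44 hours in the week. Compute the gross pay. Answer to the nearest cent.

$1670.29

Tue: 6:17 AM–2:38 PM = 8 h 21 min; less 45 min break → 7 h 36 min
Wed: 5:55 AM–4:38 PM = 10 h 43 min; less 45 min break → 9 h 58 min
Thu: 5:29 AM–1:14 PM = 7 h 45 min; less 45 min break → 7 h 0 min
Fri: 6:18 AM–2:47 PM = 8 h 29 min; less 45 min break → 7 h 44 min
Sat: 10:38 AM–6:37 PM = 7 h 59 min; less 45 min break → 7 h 14 min
Sun: 6:16 AM–5:30 PM = 11 h 14 min; less 45 min break → 10 h 29 min
Total worked: 50 h 1 min = 3001 min.
Regular 44 h 0 min = 2640 min at $31.50/h; overtime 6 h 1 min = 361 min at $47.25/h.
Pay = (2640 × $31.50 + 361 × $47.25) ÷ 60 = $1670.29.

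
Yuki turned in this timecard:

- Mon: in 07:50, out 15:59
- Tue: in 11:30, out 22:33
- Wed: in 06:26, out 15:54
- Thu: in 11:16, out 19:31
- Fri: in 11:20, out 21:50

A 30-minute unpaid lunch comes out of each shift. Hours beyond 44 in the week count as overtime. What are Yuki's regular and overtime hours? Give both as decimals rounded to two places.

Mon: 07:50–15:59 = 8 h 9 min; less 30 min break → 7 h 39 min
Tue: 11:30–22:33 = 11 h 3 min; less 30 min break → 10 h 33 min
Wed: 06:26–15:54 = 9 h 28 min; less 30 min break → 8 h 58 min
Thu: 11:16–19:31 = 8 h 15 min; less 30 min break → 7 h 45 min
Fri: 11:20–21:50 = 10 h 30 min; less 30 min break → 10 h 0 min
Total worked: 44 h 55 min = 44.92 h.
Threshold 44 h → overtime 0 h 55 min, regular 44 h 0 min.

Regular 44.00 hours, overtime 0.92 hours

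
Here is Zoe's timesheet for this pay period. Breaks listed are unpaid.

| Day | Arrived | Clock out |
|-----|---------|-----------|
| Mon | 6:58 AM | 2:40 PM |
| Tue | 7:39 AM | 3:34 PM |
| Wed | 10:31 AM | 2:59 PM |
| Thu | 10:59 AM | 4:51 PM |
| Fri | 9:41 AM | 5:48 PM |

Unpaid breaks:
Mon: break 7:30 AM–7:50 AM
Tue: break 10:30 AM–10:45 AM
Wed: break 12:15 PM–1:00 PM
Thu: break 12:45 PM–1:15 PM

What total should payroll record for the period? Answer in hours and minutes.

Mon: 6:58 AM–2:40 PM = 7 h 42 min; less 20 min break → 7 h 22 min
Tue: 7:39 AM–3:34 PM = 7 h 55 min; less 15 min break → 7 h 40 min
Wed: 10:31 AM–2:59 PM = 4 h 28 min; less 45 min break → 3 h 43 min
Thu: 10:59 AM–4:51 PM = 5 h 52 min; less 30 min break → 5 h 22 min
Fri: 9:41 AM–5:48 PM = 8 h 7 min
Total: 7 h 22 min + 7 h 40 min + 3 h 43 min + 5 h 22 min + 8 h 7 min = 32 h 14 min.

32 h 14 min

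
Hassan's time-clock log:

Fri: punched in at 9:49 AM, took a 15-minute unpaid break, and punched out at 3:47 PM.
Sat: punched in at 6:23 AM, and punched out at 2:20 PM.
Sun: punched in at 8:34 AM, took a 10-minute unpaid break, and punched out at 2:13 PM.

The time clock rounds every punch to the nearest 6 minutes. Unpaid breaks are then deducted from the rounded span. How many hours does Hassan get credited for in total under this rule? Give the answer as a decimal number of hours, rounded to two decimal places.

Fri: in 9:49 AM→9:48 AM, out 3:47 PM→3:48 PM; 6 h 0 min − 15 min = 5 h 45 min
Sat: in 6:23 AM→6:24 AM, out 2:20 PM→2:18 PM; 7 h 54 min
Sun: in 8:34 AM→8:36 AM, out 2:13 PM→2:12 PM; 5 h 36 min − 10 min = 5 h 26 min
Total credited: 19 h 5 min.

19.08 hours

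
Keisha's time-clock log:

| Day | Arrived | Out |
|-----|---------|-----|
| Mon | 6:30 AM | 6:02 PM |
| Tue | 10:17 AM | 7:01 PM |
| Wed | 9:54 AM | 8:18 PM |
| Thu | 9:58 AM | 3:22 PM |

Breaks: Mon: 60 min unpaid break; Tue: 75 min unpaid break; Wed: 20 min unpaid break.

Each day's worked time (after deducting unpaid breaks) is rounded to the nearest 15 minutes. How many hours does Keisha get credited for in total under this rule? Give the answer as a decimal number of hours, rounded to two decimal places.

33.50 hours

Mon: 6:30 AM–6:02 PM = 11 h 32 min − 60 min = 10 h 32 min → rounds to 10 h 30 min
Tue: 10:17 AM–7:01 PM = 8 h 44 min − 75 min = 7 h 29 min → rounds to 7 h 30 min
Wed: 9:54 AM–8:18 PM = 10 h 24 min − 20 min = 10 h 4 min → rounds to 10 h 0 min
Thu: 9:58 AM–3:22 PM = 5 h 24 min → rounds to 5 h 30 min
Total credited: 33 h 30 min.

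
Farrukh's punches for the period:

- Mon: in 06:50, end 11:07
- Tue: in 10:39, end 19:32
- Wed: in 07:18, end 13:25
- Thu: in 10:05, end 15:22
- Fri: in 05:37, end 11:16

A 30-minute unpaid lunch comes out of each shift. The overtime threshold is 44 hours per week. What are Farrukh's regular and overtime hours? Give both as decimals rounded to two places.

Regular 27.72 hours, overtime 0.00 hours

Mon: 06:50–11:07 = 4 h 17 min; less 30 min break → 3 h 47 min
Tue: 10:39–19:32 = 8 h 53 min; less 30 min break → 8 h 23 min
Wed: 07:18–13:25 = 6 h 7 min; less 30 min break → 5 h 37 min
Thu: 10:05–15:22 = 5 h 17 min; less 30 min break → 4 h 47 min
Fri: 05:37–11:16 = 5 h 39 min; less 30 min break → 5 h 9 min
Total worked: 27 h 43 min = 27.72 h.
Threshold 44 h → overtime 0 h 0 min, regular 27 h 43 min.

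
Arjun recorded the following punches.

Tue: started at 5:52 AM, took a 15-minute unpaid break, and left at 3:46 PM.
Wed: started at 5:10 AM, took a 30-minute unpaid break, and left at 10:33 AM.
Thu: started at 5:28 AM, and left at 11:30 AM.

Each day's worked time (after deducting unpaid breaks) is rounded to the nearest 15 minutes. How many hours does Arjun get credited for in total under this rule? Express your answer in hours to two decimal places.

20.75 hours

Tue: 5:52 AM–3:46 PM = 9 h 54 min − 15 min = 9 h 39 min → rounds to 9 h 45 min
Wed: 5:10 AM–10:33 AM = 5 h 23 min − 30 min = 4 h 53 min → rounds to 5 h 0 min
Thu: 5:28 AM–11:30 AM = 6 h 2 min → rounds to 6 h 0 min
Total credited: 20 h 45 min.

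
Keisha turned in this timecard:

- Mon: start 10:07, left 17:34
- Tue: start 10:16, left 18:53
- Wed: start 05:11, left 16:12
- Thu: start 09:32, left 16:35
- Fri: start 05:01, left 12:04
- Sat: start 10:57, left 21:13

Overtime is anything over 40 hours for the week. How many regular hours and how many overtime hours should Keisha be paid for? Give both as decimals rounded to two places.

Mon: 10:07–17:34 = 7 h 27 min
Tue: 10:16–18:53 = 8 h 37 min
Wed: 05:11–16:12 = 11 h 1 min
Thu: 09:32–16:35 = 7 h 3 min
Fri: 05:01–12:04 = 7 h 3 min
Sat: 10:57–21:13 = 10 h 16 min
Total worked: 51 h 27 min = 51.45 h.
Threshold 40 h → overtime 11 h 27 min, regular 40 h 0 min.

Regular 40.00 hours, overtime 11.45 hours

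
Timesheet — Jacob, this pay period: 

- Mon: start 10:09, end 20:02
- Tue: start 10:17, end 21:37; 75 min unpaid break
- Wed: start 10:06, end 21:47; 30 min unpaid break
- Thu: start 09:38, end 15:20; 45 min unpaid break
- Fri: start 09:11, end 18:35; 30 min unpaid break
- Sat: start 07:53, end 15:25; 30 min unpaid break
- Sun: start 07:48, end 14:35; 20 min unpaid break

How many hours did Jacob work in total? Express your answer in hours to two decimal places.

Mon: 10:09–20:02 = 9 h 53 min
Tue: 10:17–21:37 = 11 h 20 min; less 75 min break → 10 h 5 min
Wed: 10:06–21:47 = 11 h 41 min; less 30 min break → 11 h 11 min
Thu: 09:38–15:20 = 5 h 42 min; less 45 min break → 4 h 57 min
Fri: 09:11–18:35 = 9 h 24 min; less 30 min break → 8 h 54 min
Sat: 07:53–15:25 = 7 h 32 min; less 30 min break → 7 h 2 min
Sun: 07:48–14:35 = 6 h 47 min; less 20 min break → 6 h 27 min
Total: 9 h 53 min + 10 h 5 min + 11 h 11 min + 4 h 57 min + 8 h 54 min + 7 h 2 min + 6 h 27 min = 58 h 29 min.

58.48 hours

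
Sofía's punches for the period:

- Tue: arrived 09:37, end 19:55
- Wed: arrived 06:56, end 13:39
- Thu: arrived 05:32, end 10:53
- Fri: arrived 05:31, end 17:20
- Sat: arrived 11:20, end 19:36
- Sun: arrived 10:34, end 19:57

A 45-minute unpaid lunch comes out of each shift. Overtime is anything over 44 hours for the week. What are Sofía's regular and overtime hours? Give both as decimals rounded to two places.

Tue: 09:37–19:55 = 10 h 18 min; less 45 min break → 9 h 33 min
Wed: 06:56–13:39 = 6 h 43 min; less 45 min break → 5 h 58 min
Thu: 05:32–10:53 = 5 h 21 min; less 45 min break → 4 h 36 min
Fri: 05:31–17:20 = 11 h 49 min; less 45 min break → 11 h 4 min
Sat: 11:20–19:36 = 8 h 16 min; less 45 min break → 7 h 31 min
Sun: 10:34–19:57 = 9 h 23 min; less 45 min break → 8 h 38 min
Total worked: 47 h 20 min = 47.33 h.
Threshold 44 h → overtime 3 h 20 min, regular 44 h 0 min.

Regular 44.00 hours, overtime 3.33 hours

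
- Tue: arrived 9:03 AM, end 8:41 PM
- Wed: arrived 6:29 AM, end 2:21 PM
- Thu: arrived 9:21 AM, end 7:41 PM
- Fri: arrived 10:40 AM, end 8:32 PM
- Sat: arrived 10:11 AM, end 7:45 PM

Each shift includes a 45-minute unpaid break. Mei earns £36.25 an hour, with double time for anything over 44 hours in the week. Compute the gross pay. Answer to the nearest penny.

£1704.96

Tue: 9:03 AM–8:41 PM = 11 h 38 min; less 45 min break → 10 h 53 min
Wed: 6:29 AM–2:21 PM = 7 h 52 min; less 45 min break → 7 h 7 min
Thu: 9:21 AM–7:41 PM = 10 h 20 min; less 45 min break → 9 h 35 min
Fri: 10:40 AM–8:32 PM = 9 h 52 min; less 45 min break → 9 h 7 min
Sat: 10:11 AM–7:45 PM = 9 h 34 min; less 45 min break → 8 h 49 min
Total worked: 45 h 31 min = 2731 min.
Regular 44 h 0 min = 2640 min at £36.25/h; overtime 1 h 31 min = 91 min at £72.50/h.
Pay = (2640 × £36.25 + 91 × £72.50) ÷ 60 = £1704.96.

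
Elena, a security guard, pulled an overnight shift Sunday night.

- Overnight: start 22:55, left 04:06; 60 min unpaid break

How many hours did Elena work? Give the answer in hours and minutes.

Overnight: 22:55 → midnight = 1 h 5 min; midnight → 04:06 = 4 h 6 min; span 5 h 11 min; less 60 min break → 4 h 11 min

4 h 11 min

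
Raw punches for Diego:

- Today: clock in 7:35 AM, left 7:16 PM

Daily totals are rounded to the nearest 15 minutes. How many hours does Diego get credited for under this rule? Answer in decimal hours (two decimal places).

Today: 7:35 AM–7:16 PM = 11 h 41 min → rounds to 11 h 45 min

11.75 hours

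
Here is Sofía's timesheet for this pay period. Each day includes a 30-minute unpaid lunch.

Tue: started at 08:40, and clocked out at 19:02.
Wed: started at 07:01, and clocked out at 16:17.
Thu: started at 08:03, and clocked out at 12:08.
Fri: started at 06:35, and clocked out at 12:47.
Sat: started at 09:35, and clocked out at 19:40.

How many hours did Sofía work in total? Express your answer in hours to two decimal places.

Tue: 08:40–19:02 = 10 h 22 min; less 30 min break → 9 h 52 min
Wed: 07:01–16:17 = 9 h 16 min; less 30 min break → 8 h 46 min
Thu: 08:03–12:08 = 4 h 5 min; less 30 min break → 3 h 35 min
Fri: 06:35–12:47 = 6 h 12 min; less 30 min break → 5 h 42 min
Sat: 09:35–19:40 = 10 h 5 min; less 30 min break → 9 h 35 min
Total: 9 h 52 min + 8 h 46 min + 3 h 35 min + 5 h 42 min + 9 h 35 min = 37 h 30 min.

37.50 hours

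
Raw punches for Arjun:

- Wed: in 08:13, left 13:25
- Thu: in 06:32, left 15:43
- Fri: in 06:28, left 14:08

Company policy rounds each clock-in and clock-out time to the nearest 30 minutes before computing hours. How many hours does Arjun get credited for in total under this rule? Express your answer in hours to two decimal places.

Wed: in 08:13→08:00, out 13:25→13:30; 5 h 30 min
Thu: in 06:32→06:30, out 15:43→15:30; 9 h 0 min
Fri: in 06:28→06:30, out 14:08→14:00; 7 h 30 min
Total credited: 22 h 0 min.

22.00 hours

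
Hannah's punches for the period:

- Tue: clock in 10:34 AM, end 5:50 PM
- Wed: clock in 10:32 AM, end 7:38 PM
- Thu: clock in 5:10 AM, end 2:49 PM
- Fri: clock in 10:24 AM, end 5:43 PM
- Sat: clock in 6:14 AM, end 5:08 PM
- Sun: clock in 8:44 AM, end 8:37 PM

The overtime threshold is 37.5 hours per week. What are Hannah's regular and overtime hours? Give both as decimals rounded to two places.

Regular 37.50 hours, overtime 18.62 hours

Tue: 10:34 AM–5:50 PM = 7 h 16 min
Wed: 10:32 AM–7:38 PM = 9 h 6 min
Thu: 5:10 AM–2:49 PM = 9 h 39 min
Fri: 10:24 AM–5:43 PM = 7 h 19 min
Sat: 6:14 AM–5:08 PM = 10 h 54 min
Sun: 8:44 AM–8:37 PM = 11 h 53 min
Total worked: 56 h 7 min = 56.12 h.
Threshold 37.5 h → overtime 18 h 37 min, regular 37 h 30 min.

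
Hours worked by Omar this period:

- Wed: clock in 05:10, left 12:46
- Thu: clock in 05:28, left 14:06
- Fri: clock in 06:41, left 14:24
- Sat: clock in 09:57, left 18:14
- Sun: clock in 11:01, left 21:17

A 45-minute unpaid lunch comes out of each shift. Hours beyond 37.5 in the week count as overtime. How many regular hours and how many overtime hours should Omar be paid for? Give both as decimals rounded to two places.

Regular 37.50 hours, overtime 1.25 hours

Wed: 05:10–12:46 = 7 h 36 min; less 45 min break → 6 h 51 min
Thu: 05:28–14:06 = 8 h 38 min; less 45 min break → 7 h 53 min
Fri: 06:41–14:24 = 7 h 43 min; less 45 min break → 6 h 58 min
Sat: 09:57–18:14 = 8 h 17 min; less 45 min break → 7 h 32 min
Sun: 11:01–21:17 = 10 h 16 min; less 45 min break → 9 h 31 min
Total worked: 38 h 45 min = 38.75 h.
Threshold 37.5 h → overtime 1 h 15 min, regular 37 h 30 min.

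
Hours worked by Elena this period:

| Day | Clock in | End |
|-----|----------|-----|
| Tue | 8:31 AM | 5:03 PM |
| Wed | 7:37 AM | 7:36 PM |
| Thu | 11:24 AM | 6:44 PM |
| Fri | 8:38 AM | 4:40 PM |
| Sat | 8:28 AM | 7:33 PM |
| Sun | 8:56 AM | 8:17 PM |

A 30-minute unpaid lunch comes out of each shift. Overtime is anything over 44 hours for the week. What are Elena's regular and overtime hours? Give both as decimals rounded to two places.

Regular 44.00 hours, overtime 11.32 hours

Tue: 8:31 AM–5:03 PM = 8 h 32 min; less 30 min break → 8 h 2 min
Wed: 7:37 AM–7:36 PM = 11 h 59 min; less 30 min break → 11 h 29 min
Thu: 11:24 AM–6:44 PM = 7 h 20 min; less 30 min break → 6 h 50 min
Fri: 8:38 AM–4:40 PM = 8 h 2 min; less 30 min break → 7 h 32 min
Sat: 8:28 AM–7:33 PM = 11 h 5 min; less 30 min break → 10 h 35 min
Sun: 8:56 AM–8:17 PM = 11 h 21 min; less 30 min break → 10 h 51 min
Total worked: 55 h 19 min = 55.32 h.
Threshold 44 h → overtime 11 h 19 min, regular 44 h 0 min.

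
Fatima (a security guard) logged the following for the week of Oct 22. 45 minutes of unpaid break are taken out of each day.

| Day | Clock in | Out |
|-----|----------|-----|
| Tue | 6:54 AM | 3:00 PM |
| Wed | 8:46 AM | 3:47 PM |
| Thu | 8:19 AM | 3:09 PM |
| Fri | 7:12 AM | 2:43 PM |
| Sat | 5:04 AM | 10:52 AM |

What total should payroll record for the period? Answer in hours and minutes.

Tue: 6:54 AM–3:00 PM = 8 h 6 min; less 45 min break → 7 h 21 min
Wed: 8:46 AM–3:47 PM = 7 h 1 min; less 45 min break → 6 h 16 min
Thu: 8:19 AM–3:09 PM = 6 h 50 min; less 45 min break → 6 h 5 min
Fri: 7:12 AM–2:43 PM = 7 h 31 min; less 45 min break → 6 h 46 min
Sat: 5:04 AM–10:52 AM = 5 h 48 min; less 45 min break → 5 h 3 min
Total: 7 h 21 min + 6 h 16 min + 6 h 5 min + 6 h 46 min + 5 h 3 min = 31 h 31 min.

31 h 31 min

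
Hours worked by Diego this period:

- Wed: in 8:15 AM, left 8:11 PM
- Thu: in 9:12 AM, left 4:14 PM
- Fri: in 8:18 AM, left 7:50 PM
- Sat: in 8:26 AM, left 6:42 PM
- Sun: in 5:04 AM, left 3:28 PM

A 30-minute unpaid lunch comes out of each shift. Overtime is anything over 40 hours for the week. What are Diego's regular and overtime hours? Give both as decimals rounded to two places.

Wed: 8:15 AM–8:11 PM = 11 h 56 min; less 30 min break → 11 h 26 min
Thu: 9:12 AM–4:14 PM = 7 h 2 min; less 30 min break → 6 h 32 min
Fri: 8:18 AM–7:50 PM = 11 h 32 min; less 30 min break → 11 h 2 min
Sat: 8:26 AM–6:42 PM = 10 h 16 min; less 30 min break → 9 h 46 min
Sun: 5:04 AM–3:28 PM = 10 h 24 min; less 30 min break → 9 h 54 min
Total worked: 48 h 40 min = 48.67 h.
Threshold 40 h → overtime 8 h 40 min, regular 40 h 0 min.

Regular 40.00 hours, overtime 8.67 hours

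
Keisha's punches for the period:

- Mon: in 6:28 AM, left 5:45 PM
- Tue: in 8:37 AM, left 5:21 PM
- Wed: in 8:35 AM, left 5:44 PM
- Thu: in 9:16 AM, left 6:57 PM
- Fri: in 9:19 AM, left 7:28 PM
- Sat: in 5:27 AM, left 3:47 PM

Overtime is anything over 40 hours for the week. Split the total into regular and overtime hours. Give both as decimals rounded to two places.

Regular 40.00 hours, overtime 19.33 hours

Mon: 6:28 AM–5:45 PM = 11 h 17 min
Tue: 8:37 AM–5:21 PM = 8 h 44 min
Wed: 8:35 AM–5:44 PM = 9 h 9 min
Thu: 9:16 AM–6:57 PM = 9 h 41 min
Fri: 9:19 AM–7:28 PM = 10 h 9 min
Sat: 5:27 AM–3:47 PM = 10 h 20 min
Total worked: 59 h 20 min = 59.33 h.
Threshold 40 h → overtime 19 h 20 min, regular 40 h 0 min.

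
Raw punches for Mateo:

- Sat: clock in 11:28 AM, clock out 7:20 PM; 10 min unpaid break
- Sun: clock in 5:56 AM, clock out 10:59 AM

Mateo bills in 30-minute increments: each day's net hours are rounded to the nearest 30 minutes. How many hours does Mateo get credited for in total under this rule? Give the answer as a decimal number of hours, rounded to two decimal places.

12.50 hours

Sat: 11:28 AM–7:20 PM = 7 h 52 min − 10 min = 7 h 42 min → rounds to 7 h 30 min
Sun: 5:56 AM–10:59 AM = 5 h 3 min → rounds to 5 h 0 min
Total credited: 12 h 30 min.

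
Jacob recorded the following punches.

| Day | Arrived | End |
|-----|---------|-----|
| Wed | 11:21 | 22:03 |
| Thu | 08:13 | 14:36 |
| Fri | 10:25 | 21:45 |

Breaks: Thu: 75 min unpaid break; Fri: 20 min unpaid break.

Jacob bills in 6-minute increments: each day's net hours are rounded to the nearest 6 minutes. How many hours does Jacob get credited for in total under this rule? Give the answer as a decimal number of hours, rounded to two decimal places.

Wed: 11:21–22:03 = 10 h 42 min → rounds to 10 h 42 min
Thu: 08:13–14:36 = 6 h 23 min − 75 min = 5 h 8 min → rounds to 5 h 6 min
Fri: 10:25–21:45 = 11 h 20 min − 20 min = 11 h 0 min → rounds to 11 h 0 min
Total credited: 26 h 48 min.

26.80 hours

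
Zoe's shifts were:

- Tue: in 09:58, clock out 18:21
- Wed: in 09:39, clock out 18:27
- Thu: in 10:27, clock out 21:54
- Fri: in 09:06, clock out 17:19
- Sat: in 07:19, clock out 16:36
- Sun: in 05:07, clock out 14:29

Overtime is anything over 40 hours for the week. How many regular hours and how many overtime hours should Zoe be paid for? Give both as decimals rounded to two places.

Tue: 09:58–18:21 = 8 h 23 min
Wed: 09:39–18:27 = 8 h 48 min
Thu: 10:27–21:54 = 11 h 27 min
Fri: 09:06–17:19 = 8 h 13 min
Sat: 07:19–16:36 = 9 h 17 min
Sun: 05:07–14:29 = 9 h 22 min
Total worked: 55 h 30 min = 55.50 h.
Threshold 40 h → overtime 15 h 30 min, regular 40 h 0 min.

Regular 40.00 hours, overtime 15.50 hours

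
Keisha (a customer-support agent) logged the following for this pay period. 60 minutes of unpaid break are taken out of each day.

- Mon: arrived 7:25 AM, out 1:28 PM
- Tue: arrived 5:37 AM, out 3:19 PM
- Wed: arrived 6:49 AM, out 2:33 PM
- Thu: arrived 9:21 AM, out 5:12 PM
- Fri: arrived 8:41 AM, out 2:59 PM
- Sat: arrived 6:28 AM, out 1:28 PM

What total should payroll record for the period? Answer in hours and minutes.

Mon: 7:25 AM–1:28 PM = 6 h 3 min; less 60 min break → 5 h 3 min
Tue: 5:37 AM–3:19 PM = 9 h 42 min; less 60 min break → 8 h 42 min
Wed: 6:49 AM–2:33 PM = 7 h 44 min; less 60 min break → 6 h 44 min
Thu: 9:21 AM–5:12 PM = 7 h 51 min; less 60 min break → 6 h 51 min
Fri: 8:41 AM–2:59 PM = 6 h 18 min; less 60 min break → 5 h 18 min
Sat: 6:28 AM–1:28 PM = 7 h 0 min; less 60 min break → 6 h 0 min
Total: 5 h 3 min + 8 h 42 min + 6 h 44 min + 6 h 51 min + 5 h 18 min + 6 h 0 min = 38 h 38 min.

38 h 38 min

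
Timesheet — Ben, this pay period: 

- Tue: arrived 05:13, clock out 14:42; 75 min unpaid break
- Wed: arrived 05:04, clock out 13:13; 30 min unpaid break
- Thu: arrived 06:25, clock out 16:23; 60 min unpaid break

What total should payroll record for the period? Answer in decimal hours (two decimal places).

Tue: 05:13–14:42 = 9 h 29 min; less 75 min break → 8 h 14 min
Wed: 05:04–13:13 = 8 h 9 min; less 30 min break → 7 h 39 min
Thu: 06:25–16:23 = 9 h 58 min; less 60 min break → 8 h 58 min
Total: 8 h 14 min + 7 h 39 min + 8 h 58 min = 24 h 51 min.

24.85 hours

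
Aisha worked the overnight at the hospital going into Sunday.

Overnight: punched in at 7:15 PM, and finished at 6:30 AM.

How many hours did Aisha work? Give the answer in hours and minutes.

Overnight: 7:15 PM → midnight = 4 h 45 min; midnight → 6:30 AM = 6 h 30 min; span 11 h 15 min

11 h 15 min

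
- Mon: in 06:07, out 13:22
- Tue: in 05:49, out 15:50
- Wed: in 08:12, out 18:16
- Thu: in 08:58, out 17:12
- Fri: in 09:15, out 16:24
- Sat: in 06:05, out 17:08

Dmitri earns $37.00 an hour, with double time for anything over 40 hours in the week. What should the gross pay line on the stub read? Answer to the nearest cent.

$2498.73

Mon: 06:07–13:22 = 7 h 15 min
Tue: 05:49–15:50 = 10 h 1 min
Wed: 08:12–18:16 = 10 h 4 min
Thu: 08:58–17:12 = 8 h 14 min
Fri: 09:15–16:24 = 7 h 9 min
Sat: 06:05–17:08 = 11 h 3 min
Total worked: 53 h 46 min = 3226 min.
Regular 40 h 0 min = 2400 min at $37.00/h; overtime 13 h 46 min = 826 min at $74.00/h.
Pay = (2400 × $37.00 + 826 × $74.00) ÷ 60 = $2498.73.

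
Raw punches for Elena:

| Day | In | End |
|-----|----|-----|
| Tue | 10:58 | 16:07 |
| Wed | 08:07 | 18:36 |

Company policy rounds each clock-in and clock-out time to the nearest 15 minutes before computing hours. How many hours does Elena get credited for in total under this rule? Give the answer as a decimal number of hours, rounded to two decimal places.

Tue: in 10:58→11:00, out 16:07→16:00; 5 h 0 min
Wed: in 08:07→08:00, out 18:36→18:30; 10 h 30 min
Total credited: 15 h 30 min.

15.50 hours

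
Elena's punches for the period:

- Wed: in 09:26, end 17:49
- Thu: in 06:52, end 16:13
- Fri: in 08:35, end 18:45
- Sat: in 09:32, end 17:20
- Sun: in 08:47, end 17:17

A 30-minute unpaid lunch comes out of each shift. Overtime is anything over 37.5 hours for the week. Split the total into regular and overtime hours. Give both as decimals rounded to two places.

Regular 37.50 hours, overtime 4.20 hours

Wed: 09:26–17:49 = 8 h 23 min; less 30 min break → 7 h 53 min
Thu: 06:52–16:13 = 9 h 21 min; less 30 min break → 8 h 51 min
Fri: 08:35–18:45 = 10 h 10 min; less 30 min break → 9 h 40 min
Sat: 09:32–17:20 = 7 h 48 min; less 30 min break → 7 h 18 min
Sun: 08:47–17:17 = 8 h 30 min; less 30 min break → 8 h 0 min
Total worked: 41 h 42 min = 41.70 h.
Threshold 37.5 h → overtime 4 h 12 min, regular 37 h 30 min.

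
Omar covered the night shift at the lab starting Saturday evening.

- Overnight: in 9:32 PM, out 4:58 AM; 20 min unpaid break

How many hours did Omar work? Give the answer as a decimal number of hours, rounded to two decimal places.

7.10 hours

Overnight: 9:32 PM → midnight = 2 h 28 min; midnight → 4:58 AM = 4 h 58 min; span 7 h 26 min; less 20 min break → 7 h 6 min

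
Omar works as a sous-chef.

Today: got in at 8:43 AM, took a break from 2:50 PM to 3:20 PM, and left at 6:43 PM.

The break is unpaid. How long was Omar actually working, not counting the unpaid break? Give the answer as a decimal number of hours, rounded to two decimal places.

Today: 8:43 AM–6:43 PM = 10 h 0 min; less 30 min break → 9 h 30 min

9.50 hours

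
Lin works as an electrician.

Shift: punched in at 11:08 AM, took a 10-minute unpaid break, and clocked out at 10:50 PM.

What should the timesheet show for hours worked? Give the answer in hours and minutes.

Shift: 11:08 AM–10:50 PM = 11 h 42 min; less 10 min break → 11 h 32 min

11 h 32 min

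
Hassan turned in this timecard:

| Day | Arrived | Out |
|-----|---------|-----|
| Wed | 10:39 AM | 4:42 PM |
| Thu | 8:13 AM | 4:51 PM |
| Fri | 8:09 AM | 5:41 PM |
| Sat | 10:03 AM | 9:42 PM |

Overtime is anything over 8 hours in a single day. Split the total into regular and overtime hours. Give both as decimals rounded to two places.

Regular 30.05 hours, overtime 5.82 hours

Wed: 10:39 AM–4:42 PM = 6 h 3 min
Thu: 8:13 AM–4:51 PM = 8 h 38 min
Fri: 8:09 AM–5:41 PM = 9 h 32 min
Sat: 10:03 AM–9:42 PM = 11 h 39 min
Wed reg 6 h 3 min / OT 0 h 0 min; Thu reg 8 h 0 min / OT 0 h 38 min; Fri reg 8 h 0 min / OT 1 h 32 min; Sat reg 8 h 0 min / OT 3 h 39 min.
Totals: regular 30 h 3 min, overtime 5 h 49 min.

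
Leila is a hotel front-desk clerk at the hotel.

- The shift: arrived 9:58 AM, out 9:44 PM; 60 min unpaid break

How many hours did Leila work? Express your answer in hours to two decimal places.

10.77 hours

The shift: 9:58 AM–9:44 PM = 11 h 46 min; less 60 min break → 10 h 46 min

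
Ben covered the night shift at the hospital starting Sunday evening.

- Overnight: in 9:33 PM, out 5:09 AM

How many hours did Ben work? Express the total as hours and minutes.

7 h 36 min

Overnight: 9:33 PM → midnight = 2 h 27 min; midnight → 5:09 AM = 5 h 9 min; span 7 h 36 min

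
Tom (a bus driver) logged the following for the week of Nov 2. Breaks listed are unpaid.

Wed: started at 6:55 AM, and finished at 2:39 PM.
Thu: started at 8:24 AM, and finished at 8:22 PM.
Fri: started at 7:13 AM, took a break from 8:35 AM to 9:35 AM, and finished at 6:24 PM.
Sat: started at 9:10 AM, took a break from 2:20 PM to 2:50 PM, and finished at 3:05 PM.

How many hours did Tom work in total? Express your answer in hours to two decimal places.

Wed: 6:55 AM–2:39 PM = 7 h 44 min
Thu: 8:24 AM–8:22 PM = 11 h 58 min
Fri: 7:13 AM–6:24 PM = 11 h 11 min; less 60 min break → 10 h 11 min
Sat: 9:10 AM–3:05 PM = 5 h 55 min; less 30 min break → 5 h 25 min
Total: 7 h 44 min + 11 h 58 min + 10 h 11 min + 5 h 25 min = 35 h 18 min.

35.30 hours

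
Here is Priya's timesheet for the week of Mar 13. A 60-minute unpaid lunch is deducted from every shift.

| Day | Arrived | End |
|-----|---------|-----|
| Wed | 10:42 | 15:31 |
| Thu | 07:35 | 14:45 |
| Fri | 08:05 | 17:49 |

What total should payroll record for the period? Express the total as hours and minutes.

18 h 43 min

Wed: 10:42–15:31 = 4 h 49 min; less 60 min break → 3 h 49 min
Thu: 07:35–14:45 = 7 h 10 min; less 60 min break → 6 h 10 min
Fri: 08:05–17:49 = 9 h 44 min; less 60 min break → 8 h 44 min
Total: 3 h 49 min + 6 h 10 min + 8 h 44 min = 18 h 43 min.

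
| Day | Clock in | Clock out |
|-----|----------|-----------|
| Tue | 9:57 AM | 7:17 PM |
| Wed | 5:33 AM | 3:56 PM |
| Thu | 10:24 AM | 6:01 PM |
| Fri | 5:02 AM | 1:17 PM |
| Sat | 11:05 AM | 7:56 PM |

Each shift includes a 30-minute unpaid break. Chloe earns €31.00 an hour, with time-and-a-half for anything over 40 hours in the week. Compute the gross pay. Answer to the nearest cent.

Tue: 9:57 AM–7:17 PM = 9 h 20 min; less 30 min break → 8 h 50 min
Wed: 5:33 AM–3:56 PM = 10 h 23 min; less 30 min break → 9 h 53 min
Thu: 10:24 AM–6:01 PM = 7 h 37 min; less 30 min break → 7 h 7 min
Fri: 5:02 AM–1:17 PM = 8 h 15 min; less 30 min break → 7 h 45 min
Sat: 11:05 AM–7:56 PM = 8 h 51 min; less 30 min break → 8 h 21 min
Total worked: 41 h 56 min = 2516 min.
Regular 40 h 0 min = 2400 min at €31.00/h; overtime 1 h 56 min = 116 min at €46.50/h.
Pay = (2400 × €31.00 + 116 × €46.50) ÷ 60 = €1329.90.

€1329.90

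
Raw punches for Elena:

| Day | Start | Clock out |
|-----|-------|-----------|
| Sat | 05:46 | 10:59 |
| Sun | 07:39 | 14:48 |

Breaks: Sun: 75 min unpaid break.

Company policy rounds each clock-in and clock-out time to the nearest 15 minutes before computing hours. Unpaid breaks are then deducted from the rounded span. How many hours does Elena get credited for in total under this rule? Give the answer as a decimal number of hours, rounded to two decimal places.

11.00 hours

Sat: in 05:46→05:45, out 10:59→11:00; 5 h 15 min
Sun: in 07:39→07:45, out 14:48→14:45; 7 h 0 min − 75 min = 5 h 45 min
Total credited: 11 h 0 min.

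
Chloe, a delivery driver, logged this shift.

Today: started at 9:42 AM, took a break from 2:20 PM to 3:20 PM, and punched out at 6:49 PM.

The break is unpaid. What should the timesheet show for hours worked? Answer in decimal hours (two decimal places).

8.12 hours

Today: 9:42 AM–6:49 PM = 9 h 7 min; less 60 min break → 8 h 7 min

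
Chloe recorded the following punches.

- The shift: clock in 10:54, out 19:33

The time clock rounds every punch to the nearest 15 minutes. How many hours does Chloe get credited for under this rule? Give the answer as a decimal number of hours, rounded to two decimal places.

The shift: in 10:54→11:00, out 19:33→19:30; 8 h 30 min

8.50 hours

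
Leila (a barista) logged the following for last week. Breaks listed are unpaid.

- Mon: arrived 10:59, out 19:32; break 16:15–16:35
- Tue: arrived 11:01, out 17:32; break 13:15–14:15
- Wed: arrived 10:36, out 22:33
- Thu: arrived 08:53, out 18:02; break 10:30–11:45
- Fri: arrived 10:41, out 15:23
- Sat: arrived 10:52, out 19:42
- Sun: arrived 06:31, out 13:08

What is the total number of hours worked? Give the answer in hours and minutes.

53 h 44 min

Mon: 10:59–19:32 = 8 h 33 min; less 20 min break → 8 h 13 min
Tue: 11:01–17:32 = 6 h 31 min; less 60 min break → 5 h 31 min
Wed: 10:36–22:33 = 11 h 57 min
Thu: 08:53–18:02 = 9 h 9 min; less 75 min break → 7 h 54 min
Fri: 10:41–15:23 = 4 h 42 min
Sat: 10:52–19:42 = 8 h 50 min
Sun: 06:31–13:08 = 6 h 37 min
Total: 8 h 13 min + 5 h 31 min + 11 h 57 min + 7 h 54 min + 4 h 42 min + 8 h 50 min + 6 h 37 min = 53 h 44 min.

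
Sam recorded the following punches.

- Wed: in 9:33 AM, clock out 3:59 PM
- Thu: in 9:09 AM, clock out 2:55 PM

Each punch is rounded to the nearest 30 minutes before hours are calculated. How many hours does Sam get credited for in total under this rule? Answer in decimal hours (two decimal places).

12.50 hours

Wed: in 9:33 AM→9:30 AM, out 3:59 PM→4:00 PM; 6 h 30 min
Thu: in 9:09 AM→9:00 AM, out 2:55 PM→3:00 PM; 6 h 0 min
Total credited: 12 h 30 min.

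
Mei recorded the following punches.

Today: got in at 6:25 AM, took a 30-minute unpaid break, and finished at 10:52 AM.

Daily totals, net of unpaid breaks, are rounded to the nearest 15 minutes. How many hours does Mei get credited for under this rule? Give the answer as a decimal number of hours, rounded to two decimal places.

Today: 6:25 AM–10:52 AM = 4 h 27 min − 30 min = 3 h 57 min → rounds to 4 h 0 min

4.00 hours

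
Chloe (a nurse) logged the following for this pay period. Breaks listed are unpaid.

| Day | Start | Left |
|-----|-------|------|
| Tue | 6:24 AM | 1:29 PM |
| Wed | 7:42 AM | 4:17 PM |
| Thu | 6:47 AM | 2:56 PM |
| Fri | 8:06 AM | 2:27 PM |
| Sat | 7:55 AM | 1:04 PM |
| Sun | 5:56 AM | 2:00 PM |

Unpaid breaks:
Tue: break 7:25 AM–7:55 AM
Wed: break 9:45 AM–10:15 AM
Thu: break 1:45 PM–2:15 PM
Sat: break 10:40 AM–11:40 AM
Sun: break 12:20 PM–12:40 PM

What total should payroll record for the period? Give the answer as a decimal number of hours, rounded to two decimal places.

Tue: 6:24 AM–1:29 PM = 7 h 5 min; less 30 min break → 6 h 35 min
Wed: 7:42 AM–4:17 PM = 8 h 35 min; less 30 min break → 8 h 5 min
Thu: 6:47 AM–2:56 PM = 8 h 9 min; less 30 min break → 7 h 39 min
Fri: 8:06 AM–2:27 PM = 6 h 21 min
Sat: 7:55 AM–1:04 PM = 5 h 9 min; less 60 min break → 4 h 9 min
Sun: 5:56 AM–2:00 PM = 8 h 4 min; less 20 min break → 7 h 44 min
Total: 6 h 35 min + 8 h 5 min + 7 h 39 min + 6 h 21 min + 4 h 9 min + 7 h 44 min = 40 h 33 min.

40.55 hours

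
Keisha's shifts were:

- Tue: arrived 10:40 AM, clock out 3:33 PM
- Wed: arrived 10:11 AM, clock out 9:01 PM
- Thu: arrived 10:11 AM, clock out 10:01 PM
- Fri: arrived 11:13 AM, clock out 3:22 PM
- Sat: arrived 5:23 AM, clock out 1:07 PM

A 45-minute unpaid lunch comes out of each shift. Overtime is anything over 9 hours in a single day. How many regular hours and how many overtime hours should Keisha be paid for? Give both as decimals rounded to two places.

Tue: 10:40 AM–3:33 PM = 4 h 53 min; less 45 min break → 4 h 8 min
Wed: 10:11 AM–9:01 PM = 10 h 50 min; less 45 min break → 10 h 5 min
Thu: 10:11 AM–10:01 PM = 11 h 50 min; less 45 min break → 11 h 5 min
Fri: 11:13 AM–3:22 PM = 4 h 9 min; less 45 min break → 3 h 24 min
Sat: 5:23 AM–1:07 PM = 7 h 44 min; less 45 min break → 6 h 59 min
Tue reg 4 h 8 min / OT 0 h 0 min; Wed reg 9 h 0 min / OT 1 h 5 min; Thu reg 9 h 0 min / OT 2 h 5 min; Fri reg 3 h 24 min / OT 0 h 0 min; Sat reg 6 h 59 min / OT 0 h 0 min.
Totals: regular 32 h 31 min, overtime 3 h 10 min.

Regular 32.52 hours, overtime 3.17 hours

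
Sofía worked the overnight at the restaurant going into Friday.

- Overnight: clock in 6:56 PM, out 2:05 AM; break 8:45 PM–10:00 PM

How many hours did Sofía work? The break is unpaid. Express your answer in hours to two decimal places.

Overnight: 6:56 PM → midnight = 5 h 4 min; midnight → 2:05 AM = 2 h 5 min; span 7 h 9 min; less 75 min break → 5 h 54 min

5.90 hours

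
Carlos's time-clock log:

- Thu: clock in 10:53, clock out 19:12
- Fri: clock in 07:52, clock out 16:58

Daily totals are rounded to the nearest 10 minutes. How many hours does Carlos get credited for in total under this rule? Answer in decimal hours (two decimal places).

17.50 hours

Thu: 10:53–19:12 = 8 h 19 min → rounds to 8 h 20 min
Fri: 07:52–16:58 = 9 h 6 min → rounds to 9 h 10 min
Total credited: 17 h 30 min.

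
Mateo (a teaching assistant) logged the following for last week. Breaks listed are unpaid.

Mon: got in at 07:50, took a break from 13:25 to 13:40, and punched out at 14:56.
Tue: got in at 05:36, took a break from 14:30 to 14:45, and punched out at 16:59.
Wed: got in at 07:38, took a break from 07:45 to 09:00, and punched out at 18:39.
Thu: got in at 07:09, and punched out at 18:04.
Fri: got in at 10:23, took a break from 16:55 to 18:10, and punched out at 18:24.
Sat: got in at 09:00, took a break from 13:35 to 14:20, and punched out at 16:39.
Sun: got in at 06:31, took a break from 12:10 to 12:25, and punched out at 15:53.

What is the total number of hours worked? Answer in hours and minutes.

61 h 27 min

Mon: 07:50–14:56 = 7 h 6 min; less 15 min break → 6 h 51 min
Tue: 05:36–16:59 = 11 h 23 min; less 15 min break → 11 h 8 min
Wed: 07:38–18:39 = 11 h 1 min; less 75 min break → 9 h 46 min
Thu: 07:09–18:04 = 10 h 55 min
Fri: 10:23–18:24 = 8 h 1 min; less 75 min break → 6 h 46 min
Sat: 09:00–16:39 = 7 h 39 min; less 45 min break → 6 h 54 min
Sun: 06:31–15:53 = 9 h 22 min; less 15 min break → 9 h 7 min
Total: 6 h 51 min + 11 h 8 min + 9 h 46 min + 10 h 55 min + 6 h 46 min + 6 h 54 min + 9 h 7 min = 61 h 27 min.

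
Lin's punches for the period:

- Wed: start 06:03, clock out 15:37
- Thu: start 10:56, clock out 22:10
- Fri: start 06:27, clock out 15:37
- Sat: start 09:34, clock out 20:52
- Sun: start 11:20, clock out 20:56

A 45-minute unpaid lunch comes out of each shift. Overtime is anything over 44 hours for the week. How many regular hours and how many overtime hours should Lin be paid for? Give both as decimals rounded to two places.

Wed: 06:03–15:37 = 9 h 34 min; less 45 min break → 8 h 49 min
Thu: 10:56–22:10 = 11 h 14 min; less 45 min break → 10 h 29 min
Fri: 06:27–15:37 = 9 h 10 min; less 45 min break → 8 h 25 min
Sat: 09:34–20:52 = 11 h 18 min; less 45 min break → 10 h 33 min
Sun: 11:20–20:56 = 9 h 36 min; less 45 min break → 8 h 51 min
Total worked: 47 h 7 min = 47.12 h.
Threshold 44 h → overtime 3 h 7 min, regular 44 h 0 min.

Regular 44.00 hours, overtime 3.12 hours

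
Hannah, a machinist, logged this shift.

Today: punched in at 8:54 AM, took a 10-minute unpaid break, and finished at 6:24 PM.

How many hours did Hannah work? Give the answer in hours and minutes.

9 h 20 min

Today: 8:54 AM–6:24 PM = 9 h 30 min; less 10 min break → 9 h 20 min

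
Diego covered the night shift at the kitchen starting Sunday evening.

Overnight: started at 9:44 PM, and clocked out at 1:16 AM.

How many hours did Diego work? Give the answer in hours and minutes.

Overnight: 9:44 PM → midnight = 2 h 16 min; midnight → 1:16 AM = 1 h 16 min; span 3 h 32 min

3 h 32 min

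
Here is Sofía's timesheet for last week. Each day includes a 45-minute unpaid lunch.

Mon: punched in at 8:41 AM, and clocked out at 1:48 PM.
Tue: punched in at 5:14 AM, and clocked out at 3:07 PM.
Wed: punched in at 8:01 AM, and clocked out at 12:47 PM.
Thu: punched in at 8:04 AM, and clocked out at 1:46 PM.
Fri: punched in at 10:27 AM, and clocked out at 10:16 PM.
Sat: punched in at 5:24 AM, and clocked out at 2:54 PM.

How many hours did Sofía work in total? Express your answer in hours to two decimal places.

Mon: 8:41 AM–1:48 PM = 5 h 7 min; less 45 min break → 4 h 22 min
Tue: 5:14 AM–3:07 PM = 9 h 53 min; less 45 min break → 9 h 8 min
Wed: 8:01 AM–12:47 PM = 4 h 46 min; less 45 min break → 4 h 1 min
Thu: 8:04 AM–1:46 PM = 5 h 42 min; less 45 min break → 4 h 57 min
Fri: 10:27 AM–10:16 PM = 11 h 49 min; less 45 min break → 11 h 4 min
Sat: 5:24 AM–2:54 PM = 9 h 30 min; less 45 min break → 8 h 45 min
Total: 4 h 22 min + 9 h 8 min + 4 h 1 min + 4 h 57 min + 11 h 4 min + 8 h 45 min = 42 h 17 min.

42.28 hours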